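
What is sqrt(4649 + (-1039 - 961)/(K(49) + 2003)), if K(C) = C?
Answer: sqrt(135912909)/171 ≈ 68.176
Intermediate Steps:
sqrt(4649 + (-1039 - 961)/(K(49) + 2003)) = sqrt(4649 + (-1039 - 961)/(49 + 2003)) = sqrt(4649 - 2000/2052) = sqrt(4649 - 2000*1/2052) = sqrt(4649 - 500/513) = sqrt(2384437/513) = sqrt(135912909)/171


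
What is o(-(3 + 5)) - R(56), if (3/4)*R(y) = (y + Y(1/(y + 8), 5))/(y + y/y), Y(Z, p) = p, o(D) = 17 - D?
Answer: 4031/171 ≈ 23.573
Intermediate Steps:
R(y) = 4*(5 + y)/(3*(1 + y)) (R(y) = 4*((y + 5)/(y + y/y))/3 = 4*((5 + y)/(y + 1))/3 = 4*((5 + y)/(1 + y))/3 = 4*(5 + y)/(3*(1 + y)))
o(-(3 + 5)) - R(56) = (17 - (-1)*(3 + 5)) - 4*(5 + 56)/(3*(1 + 56)) = (17 - (-1)*8) - 4*61/(3*57) = (17 - 1*(-8)) - 4*61/(3*57) = (17 + 8) - 1*244/171 = 25 - 244/171 = 4031/171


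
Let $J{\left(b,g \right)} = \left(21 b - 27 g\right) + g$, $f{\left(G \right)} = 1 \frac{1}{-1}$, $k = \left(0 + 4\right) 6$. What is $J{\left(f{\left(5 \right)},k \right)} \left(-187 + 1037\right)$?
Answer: $-548250$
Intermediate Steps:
$k = 24$ ($k = 4 \cdot 6 = 24$)
$f{\left(G \right)} = -1$ ($f{\left(G \right)} = 1 \left(-1\right) = -1$)
$J{\left(b,g \right)} = - 26 g + 21 b$ ($J{\left(b,g \right)} = \left(- 27 g + 21 b\right) + g = - 26 g + 21 b$)
$J{\left(f{\left(5 \right)},k \right)} \left(-187 + 1037\right) = \left(\left(-26\right) 24 + 21 \left(-1\right)\right) \left(-187 + 1037\right) = \left(-624 - 21\right) 850 = \left(-645\right) 850 = -548250$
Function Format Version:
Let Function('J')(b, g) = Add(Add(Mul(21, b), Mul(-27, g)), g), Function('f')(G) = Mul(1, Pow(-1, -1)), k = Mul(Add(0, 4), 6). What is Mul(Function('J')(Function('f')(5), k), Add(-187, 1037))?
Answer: -548250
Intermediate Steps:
k = 24 (k = Mul(4, 6) = 24)
Function('f')(G) = -1 (Function('f')(G) = Mul(1, -1) = -1)
Function('J')(b, g) = Add(Mul(-26, g), Mul(21, b)) (Function('J')(b, g) = Add(Add(Mul(-27, g), Mul(21, b)), g) = Add(Mul(-26, g), Mul(21, b)))
Mul(Function('J')(Function('f')(5), k), Add(-187, 1037)) = Mul(Add(Mul(-26, 24), Mul(21, -1)), Add(-187, 1037)) = Mul(Add(-624, -21), 850) = Mul(-645, 850) = -548250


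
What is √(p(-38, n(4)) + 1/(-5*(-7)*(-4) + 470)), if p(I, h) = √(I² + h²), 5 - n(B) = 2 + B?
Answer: √(330 + 1851300*√5)/330 ≈ 6.1657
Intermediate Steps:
n(B) = 3 - B (n(B) = 5 - (2 + B) = 5 + (-2 - B) = 3 - B)
√(p(-38, n(4)) + 1/(-5*(-7)*(-4) + 470)) = √(√((-38)² + (3 - 1*4)²) + 1/(-5*(-7)*(-4) + 470)) = √(√(1444 + (3 - 4)²) + 1/(35*(-4) + 470)) = √(√(1444 + (-1)²) + 1/(-140 + 470)) = √(√(1444 + 1) + 1/330) = √(√1445 + 1/330) = √(17*√5 + 1/330) = √(1/330 + 17*√5)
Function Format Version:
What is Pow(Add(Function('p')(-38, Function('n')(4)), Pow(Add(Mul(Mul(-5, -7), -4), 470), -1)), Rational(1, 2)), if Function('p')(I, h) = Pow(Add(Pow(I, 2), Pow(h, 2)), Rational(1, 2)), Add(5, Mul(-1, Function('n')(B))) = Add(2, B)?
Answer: Mul(Rational(1, 330), Pow(Add(330, Mul(1851300, Pow(5, Rational(1, 2)))), Rational(1, 2))) ≈ 6.1657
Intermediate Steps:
Function('n')(B) = Add(3, Mul(-1, B)) (Function('n')(B) = Add(5, Mul(-1, Add(2, B))) = Add(5, Add(-2, Mul(-1, B))) = Add(3, Mul(-1, B)))
Pow(Add(Function('p')(-38, Function('n')(4)), Pow(Add(Mul(Mul(-5, -7), -4), 470), -1)), Rational(1, 2)) = Pow(Add(Pow(Add(Pow(-38, 2), Pow(Add(3, Mul(-1, 4)), 2)), Rational(1, 2)), Pow(Add(Mul(Mul(-5, -7), -4), 470), -1)), Rational(1, 2)) = Pow(Add(Pow(Add(1444, Pow(Add(3, -4), 2)), Rational(1, 2)), Pow(Add(Mul(35, -4), 470), -1)), Rational(1, 2)) = Pow(Add(Pow(Add(1444, Pow(-1, 2)), Rational(1, 2)), Pow(Add(-140, 470), -1)), Rational(1, 2)) = Pow(Add(Pow(Add(1444, 1), Rational(1, 2)), Pow(330, -1)), Rational(1, 2)) = Pow(Add(Pow(1445, Rational(1, 2)), Rational(1, 330)), Rational(1, 2)) = Pow(Add(Mul(17, Pow(5, Rational(1, 2))), Rational(1, 330)), Rational(1, 2)) = Pow(Add(Rational(1, 330), Mul(17, Pow(5, Rational(1, 2)))), Rational(1, 2))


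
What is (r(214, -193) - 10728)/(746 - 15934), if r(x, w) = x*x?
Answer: -8767/3797 ≈ -2.3089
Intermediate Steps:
r(x, w) = x²
(r(214, -193) - 10728)/(746 - 15934) = (214² - 10728)/(746 - 15934) = (45796 - 10728)/(-15188) = 35068*(-1/15188) = -8767/3797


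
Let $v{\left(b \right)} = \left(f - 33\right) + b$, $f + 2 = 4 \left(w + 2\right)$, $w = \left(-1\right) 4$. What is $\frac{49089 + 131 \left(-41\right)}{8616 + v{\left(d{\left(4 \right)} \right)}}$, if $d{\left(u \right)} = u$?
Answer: $\frac{43718}{8577} \approx 5.0971$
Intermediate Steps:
$w = -4$
$f = -10$ ($f = -2 + 4 \left(-4 + 2\right) = -2 + 4 \left(-2\right) = -2 - 8 = -10$)
$v{\left(b \right)} = -43 + b$ ($v{\left(b \right)} = \left(-10 - 33\right) + b = -43 + b$)
$\frac{49089 + 131 \left(-41\right)}{8616 + v{\left(d{\left(4 \right)} \right)}} = \frac{49089 + 131 \left(-41\right)}{8616 + \left(-43 + 4\right)} = \frac{49089 - 5371}{8616 - 39} = \frac{43718}{8577}$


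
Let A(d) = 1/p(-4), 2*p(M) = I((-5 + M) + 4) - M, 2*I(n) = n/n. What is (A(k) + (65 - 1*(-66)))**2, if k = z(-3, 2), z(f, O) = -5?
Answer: 1399489/81 ≈ 17278.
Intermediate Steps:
I(n) = 1/2 (I(n) = (n/n)/2 = (1/2)*1 = 1/2)
k = -5
p(M) = 1/4 - M/2 (p(M) = (1/2 - M)/2 = 1/4 - M/2)
A(d) = 4/9 (A(d) = 1/(1/4 - 1/2*(-4)) = 1/(1/4 + 2) = 1/(9/4) = 4/9)
(A(k) + (65 - 1*(-66)))**2 = (4/9 + (65 - 1*(-66)))**2 = (4/9 + (65 + 66))**2 = (4/9 + 131)**2 = (1183/9)**2 = 1399489/81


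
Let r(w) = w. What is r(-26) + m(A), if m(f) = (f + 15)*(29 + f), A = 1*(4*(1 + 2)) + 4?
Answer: 1369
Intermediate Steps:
A = 16 (A = 1*(4*3) + 4 = 1*12 + 4 = 12 + 4 = 16)
m(f) = (15 + f)*(29 + f)
r(-26) + m(A) = -26 + (435 + 16**2 + 44*16) = -26 + (435 + 256 + 704) = -26 + 1395 = 1369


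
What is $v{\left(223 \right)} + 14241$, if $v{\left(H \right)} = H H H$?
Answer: $11103808$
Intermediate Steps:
$v{\left(H \right)} = H^{3}$ ($v{\left(H \right)} = H^{2} H = H^{3}$)
$v{\left(223 \right)} + 14241 = 223^{3} + 14241 = 11089567 + 14241 = 11103808$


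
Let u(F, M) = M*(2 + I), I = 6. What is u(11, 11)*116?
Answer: 10208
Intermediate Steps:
u(F, M) = 8*M (u(F, M) = M*(2 + 6) = M*8 = 8*M)
u(11, 11)*116 = (8*11)*116 = 88*116 = 10208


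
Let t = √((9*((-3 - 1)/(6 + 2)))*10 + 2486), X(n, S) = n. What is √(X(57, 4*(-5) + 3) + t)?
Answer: √(57 + √2441) ≈ 10.315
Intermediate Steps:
t = √2441 (t = √((9*(-4/8))*10 + 2486) = √((9*(-4*⅛))*10 + 2486) = √((9*(-½))*10 + 2486) = √(-9/2*10 + 2486) = √(-45 + 2486) = √2441 ≈ 49.406)
√(X(57, 4*(-5) + 3) + t) = √(57 + √2441)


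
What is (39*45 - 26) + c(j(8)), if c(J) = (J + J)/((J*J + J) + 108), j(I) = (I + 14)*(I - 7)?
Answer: 530825/307 ≈ 1729.1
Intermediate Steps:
j(I) = (-7 + I)*(14 + I) (j(I) = (14 + I)*(-7 + I) = (-7 + I)*(14 + I))
c(J) = 2*J/(108 + J + J²) (c(J) = (2*J)/((J² + J) + 108) = (2*J)/((J + J²) + 108) = (2*J)/(108 + J + J²) = 2*J/(108 + J + J²))
(39*45 - 26) + c(j(8)) = (39*45 - 26) + 2*(-98 + 8² + 7*8)/(108 + (-98 + 8² + 7*8) + (-98 + 8² + 7*8)²) = (1755 - 26) + 2*(-98 + 64 + 56)/(108 + (-98 + 64 + 56) + (-98 + 64 + 56)²) = 1729 + 2*22/(108 + 22 + 22²) = 1729 + 2*22/(108 + 22 + 484) = 1729 + 2*22/614 = 1729 + 2*22*(1/614) = 1729 + 22/307 = 530825/307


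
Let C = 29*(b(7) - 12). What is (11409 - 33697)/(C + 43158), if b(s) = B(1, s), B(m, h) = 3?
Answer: -22288/42897 ≈ -0.51957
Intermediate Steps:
b(s) = 3
C = -261 (C = 29*(3 - 12) = 29*(-9) = -261)
(11409 - 33697)/(C + 43158) = (11409 - 33697)/(-261 + 43158) = -22288/42897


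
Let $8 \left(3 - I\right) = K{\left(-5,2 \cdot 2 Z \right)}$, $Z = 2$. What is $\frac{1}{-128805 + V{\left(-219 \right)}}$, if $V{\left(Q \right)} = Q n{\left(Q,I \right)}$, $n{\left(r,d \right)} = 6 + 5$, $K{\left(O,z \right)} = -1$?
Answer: $- \frac{1}{131214} \approx -7.6211 \cdot 10^{-6}$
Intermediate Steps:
$I = \frac{25}{8}$ ($I = 3 - - \frac{1}{8} = 3 + \frac{1}{8} = \frac{25}{8} \approx 3.125$)
$n{\left(r,d \right)} = 11$
$V{\left(Q \right)} = 11 Q$ ($V{\left(Q \right)} = Q 11 = 11 Q$)
$\frac{1}{-128805 + V{\left(-219 \right)}} = \frac{1}{-128805 + 11 \left(-219\right)} = \frac{1}{-128805 - 2409} = \frac{1}{-131214} = - \frac{1}{131214}$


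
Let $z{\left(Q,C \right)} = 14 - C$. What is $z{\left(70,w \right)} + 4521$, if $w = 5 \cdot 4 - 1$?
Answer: $4516$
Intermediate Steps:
$w = 19$ ($w = 20 - 1 = 19$)
$z{\left(70,w \right)} + 4521 = \left(14 - 19\right) + 4521 = -5 + 4521 = 4516$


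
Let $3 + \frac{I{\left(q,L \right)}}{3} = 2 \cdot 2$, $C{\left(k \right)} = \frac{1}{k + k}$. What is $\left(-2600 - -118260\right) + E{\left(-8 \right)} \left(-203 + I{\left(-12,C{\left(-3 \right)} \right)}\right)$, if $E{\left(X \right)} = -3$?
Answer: $116260$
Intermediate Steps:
$C{\left(k \right)} = \frac{1}{2 k}$
$I{\left(q,L \right)} = 3$ ($I{\left(q,L \right)} = -9 + 3 \cdot 2 \cdot 2 = -9 + 3 \cdot 4 = -9 + 12 = 3$)
$\left(-2600 - -118260\right) + E{\left(-8 \right)} \left(-203 + I{\left(-12,C{\left(-3 \right)} \right)}\right) = \left(-2600 - -118260\right) - 3 \left(-203 + 3\right) = \left(-2600 + 118260\right) - -600 = 115660 + 600 = 116260$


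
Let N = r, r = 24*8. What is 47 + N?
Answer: 239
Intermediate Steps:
r = 192
N = 192
47 + N = 47 + 192 = 239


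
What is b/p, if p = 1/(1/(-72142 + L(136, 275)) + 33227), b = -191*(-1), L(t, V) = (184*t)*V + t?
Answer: 43216114549249/6809594 ≈ 6.3464e+6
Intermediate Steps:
L(t, V) = t + 184*V*t (L(t, V) = 184*V*t + t = t + 184*V*t)
b = 191
p = 6809594/226262379839 (p = 1/(1/(-72142 + 136*(1 + 184*275)) + 33227) = 1/(1/(-72142 + 136*(1 + 50600)) + 33227) = 1/(1/(-72142 + 136*50601) + 33227) = 1/(1/(-72142 + 6881736) + 33227) = 1/(1/6809594 + 33227) = 1/(226262379839/6809594) = 6809594/226262379839 ≈ 3.0096e-5)
b/p = 191/(6809594/226262379839) = 191*(226262379839/6809594) = 43216114549249/6809594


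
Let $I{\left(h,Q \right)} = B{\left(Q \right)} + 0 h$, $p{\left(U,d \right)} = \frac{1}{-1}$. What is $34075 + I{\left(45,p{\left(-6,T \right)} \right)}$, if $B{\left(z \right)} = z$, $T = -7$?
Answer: $34074$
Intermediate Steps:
$p{\left(U,d \right)} = -1$
$I{\left(h,Q \right)} = Q$ ($I{\left(h,Q \right)} = Q + 0 h = Q + 0 = Q$)
$34075 + I{\left(45,p{\left(-6,T \right)} \right)} = 34075 - 1 = 34074$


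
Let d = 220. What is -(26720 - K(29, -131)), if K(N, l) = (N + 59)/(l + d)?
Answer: -2377992/89 ≈ -26719.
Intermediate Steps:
K(N, l) = (59 + N)/(220 + l) (K(N, l) = (N + 59)/(l + 220) = (59 + N)/(220 + l))
-(26720 - K(29, -131)) = -(26720 - (59 + 29)/(220 - 131)) = -(26720 - 88/89) = -1*2377992/89 = -2377992/89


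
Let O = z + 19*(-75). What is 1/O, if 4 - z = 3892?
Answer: -1/5313 ≈ -0.00018822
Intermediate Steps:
z = -3888 (z = 4 - 1*3892 = 4 - 3892 = -3888)
O = -5313 (O = -3888 + 19*(-75) = -3888 - 1425 = -5313)
1/O = 1/(-5313) = -1/5313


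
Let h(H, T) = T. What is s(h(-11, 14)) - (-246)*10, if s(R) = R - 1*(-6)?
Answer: 2480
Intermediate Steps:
s(R) = 6 + R (s(R) = R + 6 = 6 + R)
s(h(-11, 14)) - (-246)*10 = (6 + 14) - (-246)*10 = 20 - 1*(-2460) = 20 + 2460 = 2480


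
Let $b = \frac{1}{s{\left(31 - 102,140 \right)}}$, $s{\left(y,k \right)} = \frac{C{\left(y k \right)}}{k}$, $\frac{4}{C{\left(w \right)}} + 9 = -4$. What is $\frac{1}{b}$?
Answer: $- \frac{1}{455} \approx -0.0021978$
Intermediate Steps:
$C{\left(w \right)} = - \frac{4}{13}$ ($C{\left(w \right)} = \frac{4}{-9 - 4} = \frac{4}{-13} = 4 \left(- \frac{1}{13}\right) = - \frac{4}{13}$)
$s{\left(y,k \right)} = - \frac{4}{13 k}$
$b = -455$ ($b = \frac{1}{\left(- \frac{4}{13}\right) \frac{1}{140}} = \frac{1}{- \frac{1}{455}} = -455$)
$\frac{1}{b} = \frac{1}{-455} = - \frac{1}{455}$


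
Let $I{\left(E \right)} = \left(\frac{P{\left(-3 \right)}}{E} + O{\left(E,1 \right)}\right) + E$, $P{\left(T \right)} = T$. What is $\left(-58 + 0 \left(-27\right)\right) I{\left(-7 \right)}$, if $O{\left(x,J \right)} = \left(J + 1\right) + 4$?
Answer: $\frac{232}{7} \approx 33.143$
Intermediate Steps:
$O{\left(x,J \right)} = 5 + J$ ($O{\left(x,J \right)} = \left(1 + J\right) + 4 = 5 + J$)
$I{\left(E \right)} = 6 + E - \frac{3}{E}$ ($I{\left(E \right)} = \left(- \frac{3}{E} + \left(5 + 1\right)\right) + E = \left(- \frac{3}{E} + 6\right) + E = \left(6 - \frac{3}{E}\right) + E = 6 + E - \frac{3}{E}$)
$\left(-58 + 0 \left(-27\right)\right) I{\left(-7 \right)} = \left(-58 + 0 \left(-27\right)\right) \left(6 - 7 - \frac{3}{-7}\right) = \left(-58 + 0\right) \left(6 - 7 - - \frac{3}{7}\right) = - 58 \left(6 - 7 + \frac{3}{7}\right) = \left(-58\right) \left(- \frac{4}{7}\right) = \frac{232}{7}$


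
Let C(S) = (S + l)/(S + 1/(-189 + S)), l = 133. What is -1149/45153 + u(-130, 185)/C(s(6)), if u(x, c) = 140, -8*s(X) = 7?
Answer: -3307859267/3452232819 ≈ -0.95818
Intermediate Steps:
s(X) = -7/8 (s(X) = -1/8*7 = -7/8)
C(S) = (133 + S)/(S + 1/(-189 + S)) (C(S) = (S + 133)/(S + 1/(-189 + S)) = (133 + S)/(S + 1/(-189 + S)))
-1149/45153 + u(-130, 185)/C(s(6)) = -1149/45153 + 140/(((-25137 + (-7/8)**2 - 56*(-7/8))/(1 + (-7/8)**2 - 189*(-7/8)))) = -1149*1/45153 + 140/(((-25137 + 49/64 + 49)/(1 + 49/64 + 1323/8))) = -383/15051 + 140/((-1605583/64/(10697/64))) = -383/15051 + 140/(((64/10697)*(-1605583/64))) = -383/15051 + 140/(-1605583/10697) = -383/15051 + 140*(-10697/1605583) = -383/15051 - 213940/229369 = -3307859267/3452232819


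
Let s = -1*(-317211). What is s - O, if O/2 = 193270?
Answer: -69329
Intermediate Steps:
O = 386540 (O = 2*193270 = 386540)
s = 317211
s - O = 317211 - 1*386540 = 317211 - 386540 = -69329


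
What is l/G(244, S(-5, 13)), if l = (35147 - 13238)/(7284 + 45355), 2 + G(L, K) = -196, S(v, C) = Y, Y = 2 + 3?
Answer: -7303/3474174 ≈ -0.0021021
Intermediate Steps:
Y = 5
S(v, C) = 5
G(L, K) = -198 (G(L, K) = -2 - 196 = -198)
l = 21909/52639 ≈ 0.41621
l/G(244, S(-5, 13)) = (21909/52639)/(-198) = (21909/52639)*(-1/198) = -7303/3474174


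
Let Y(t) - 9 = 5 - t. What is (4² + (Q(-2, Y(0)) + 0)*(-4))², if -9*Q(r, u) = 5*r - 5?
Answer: 784/9 ≈ 87.111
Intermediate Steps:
Y(t) = 14 - t (Y(t) = 9 + (5 - t) = 14 - t)
Q(r, u) = 5/9 - 5*r/9 (Q(r, u) = -(5*r - 5)/9 = -(-5 + 5*r)/9 = 5/9 - 5*r/9)
(4² + (Q(-2, Y(0)) + 0)*(-4))² = (4² + ((5/9 - 5/9*(-2)) + 0)*(-4))² = (16 + ((5/9 + 10/9) + 0)*(-4))² = (16 + (5/3 + 0)*(-4))² = (16 + (5/3)*(-4))² = (16 - 20/3)² = (28/3)² = 784/9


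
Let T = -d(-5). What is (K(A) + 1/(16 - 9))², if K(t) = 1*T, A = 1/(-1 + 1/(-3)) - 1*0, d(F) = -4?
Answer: 841/49 ≈ 17.163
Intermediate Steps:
T = 4 (T = -1*(-4) = 4)
A = -¾ (A = 1/(-1 - ⅓) + 0 = 1/(-4/3) + 0 = -¾ + 0 = -¾ ≈ -0.75000)
K(t) = 4 (K(t) = 1*4 = 4)
(K(A) + 1/(16 - 9))² = (4 + 1/(16 - 9))² = (4 + 1/7)² = (4 + ⅐)² = (29/7)² = 841/49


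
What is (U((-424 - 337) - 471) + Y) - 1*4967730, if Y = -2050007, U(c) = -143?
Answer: -7017880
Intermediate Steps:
(U((-424 - 337) - 471) + Y) - 1*4967730 = (-143 - 2050007) - 1*4967730 = -2050150 - 4967730 = -7017880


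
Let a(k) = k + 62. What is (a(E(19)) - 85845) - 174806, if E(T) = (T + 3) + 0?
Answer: -260567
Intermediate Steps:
E(T) = 3 + T (E(T) = (3 + T) + 0 = 3 + T)
a(k) = 62 + k
(a(E(19)) - 85845) - 174806 = ((62 + (3 + 19)) - 85845) - 174806 = ((62 + 22) - 85845) - 174806 = (84 - 85845) - 174806 = -85761 - 174806 = -260567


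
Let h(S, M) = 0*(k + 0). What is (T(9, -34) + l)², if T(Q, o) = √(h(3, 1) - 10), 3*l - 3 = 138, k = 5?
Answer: (47 + I*√10)² ≈ 2199.0 + 297.25*I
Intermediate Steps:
l = 47 (l = 1 + (⅓)*138 = 1 + 46 = 47)
h(S, M) = 0 (h(S, M) = 0*(5 + 0) = 0*5 = 0)
T(Q, o) = I*√10 (T(Q, o) = √(0 - 10) = √(-10) = I*√10)
(T(9, -34) + l)² = (I*√10 + 47)² = (47 + I*√10)²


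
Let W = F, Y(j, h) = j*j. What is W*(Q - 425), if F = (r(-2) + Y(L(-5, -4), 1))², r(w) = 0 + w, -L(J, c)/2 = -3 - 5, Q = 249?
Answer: -11354816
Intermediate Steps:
L(J, c) = 16 (L(J, c) = -2*(-3 - 5) = -2*(-8) = 16)
Y(j, h) = j²
r(w) = w
F = 64516 (F = (-2 + 16²)² = (-2 + 256)² = 254² = 64516)
W = 64516
W*(Q - 425) = 64516*(249 - 425) = 64516*(-176) = -11354816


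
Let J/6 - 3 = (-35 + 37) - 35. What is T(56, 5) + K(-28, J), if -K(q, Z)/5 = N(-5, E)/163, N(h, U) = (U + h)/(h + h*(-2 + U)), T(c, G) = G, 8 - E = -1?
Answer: 1631/326 ≈ 5.0031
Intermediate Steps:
E = 9 (E = 8 - 1*(-1) = 8 + 1 = 9)
N(h, U) = (U + h)/(h + h*(-2 + U))
J = -180 (J = 18 + 6*((-35 + 37) - 35) = 18 + 6*(2 - 35) = 18 + 6*(-33) = 18 - 198 = -180)
K(q, Z) = 1/326 (K(q, Z) = -5*(9 - 5)/((-5)*(-1 + 9))/163 = -5*(-1/5*4/8)/163 = -5*(-1/5*1/8*4)/163 = -(-1)/(2*163) = -5*(-1/1630) = 1/326)
T(56, 5) + K(-28, J) = 5 + 1/326 = 1631/326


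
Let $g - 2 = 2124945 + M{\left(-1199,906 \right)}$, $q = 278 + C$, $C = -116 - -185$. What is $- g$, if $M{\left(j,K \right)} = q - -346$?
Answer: $-2125640$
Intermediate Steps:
$C = 69$ ($C = -116 + 185 = 69$)
$q = 347$ ($q = 278 + 69 = 347$)
$M{\left(j,K \right)} = 693$ ($M{\left(j,K \right)} = 347 - -346 = 347 + 346 = 693$)
$g = 2125640$ ($g = 2 + \left(2124945 + 693\right) = 2 + 2125638 = 2125640$)
$- g = \left(-1\right) 2125640 = -2125640$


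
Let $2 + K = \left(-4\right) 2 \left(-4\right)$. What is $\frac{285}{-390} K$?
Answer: $- \frac{285}{13} \approx -21.923$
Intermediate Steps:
$K = 30$ ($K = -2 + \left(-4\right) 2 \left(-4\right) = -2 - -32 = -2 + 32 = 30$)
$\frac{285}{-390} K = \frac{285}{-390} \cdot 30 = 285 \left(- \frac{1}{390}\right) 30 = \left(- \frac{19}{26}\right) 30 = - \frac{285}{13}$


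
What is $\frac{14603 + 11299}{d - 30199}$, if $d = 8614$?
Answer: $- \frac{6}{5} \approx -1.2$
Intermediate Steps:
$\frac{14603 + 11299}{d - 30199} = \frac{14603 + 11299}{8614 - 30199} = \frac{25902}{-21585} = 25902 \left(- \frac{1}{21585}\right) = - \frac{6}{5}$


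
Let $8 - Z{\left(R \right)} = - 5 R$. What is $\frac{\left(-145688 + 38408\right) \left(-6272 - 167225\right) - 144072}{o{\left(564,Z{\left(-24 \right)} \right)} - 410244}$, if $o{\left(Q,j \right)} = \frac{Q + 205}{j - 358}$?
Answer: $- \frac{8747928621360}{192815449} \approx -45369.0$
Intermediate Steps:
$Z{\left(R \right)} = 8 + 5 R$ ($Z{\left(R \right)} = 8 - - 5 R = 8 + 5 R$)
$o{\left(Q,j \right)} = \frac{205 + Q}{-358 + j}$
$\frac{\left(-145688 + 38408\right) \left(-6272 - 167225\right) - 144072}{o{\left(564,Z{\left(-24 \right)} \right)} - 410244} = \frac{\left(-145688 + 38408\right) \left(-6272 - 167225\right) - 144072}{\frac{205 + 564}{-358 + \left(8 + 5 \left(-24\right)\right)} - 410244} = \frac{\left(-107280\right) \left(-173497\right) - 144072}{\frac{1}{-358 + \left(8 - 120\right)} 769 - 410244} = \frac{18612758160 - 144072}{\frac{1}{-358 - 112} \cdot 769 - 410244} = \frac{18612614088}{\frac{1}{-470} \cdot 769 - 410244} = \frac{18612614088}{\left(- \frac{1}{470}\right) 769 - 410244} = \frac{18612614088}{- \frac{769}{470} - 410244} = \frac{18612614088}{- \frac{192815449}{470}} = 18612614088 \left(- \frac{470}{192815449}\right) = - \frac{8747928621360}{192815449}$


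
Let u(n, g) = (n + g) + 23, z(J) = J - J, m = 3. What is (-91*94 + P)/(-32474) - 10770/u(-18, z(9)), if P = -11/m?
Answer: -209821315/97422 ≈ -2153.7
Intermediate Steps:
z(J) = 0
u(n, g) = 23 + g + n (u(n, g) = (g + n) + 23 = 23 + g + n)
P = -11/3 ≈ -3.6667
(-91*94 + P)/(-32474) - 10770/u(-18, z(9)) = (-91*94 - 11/3)/(-32474) - 10770/(23 + 0 - 18) = (-8554 - 11/3)*(-1/32474) - 10770/5 = -25673/3*(-1/32474) - 10770*⅕ = 25673/97422 - 2154 = -209821315/97422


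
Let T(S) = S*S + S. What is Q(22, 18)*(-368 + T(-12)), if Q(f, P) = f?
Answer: -5192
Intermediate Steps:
T(S) = S + S² (T(S) = S² + S = S + S²)
Q(22, 18)*(-368 + T(-12)) = 22*(-368 - 12*(1 - 12)) = 22*(-368 - 12*(-11)) = 22*(-368 + 132) = 22*(-236) = -5192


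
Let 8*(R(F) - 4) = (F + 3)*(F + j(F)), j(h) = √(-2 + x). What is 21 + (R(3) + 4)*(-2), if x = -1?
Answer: ½ - 3*I*√3/2 ≈ 0.5 - 2.5981*I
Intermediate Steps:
j(h) = I*√3 (j(h) = √(-2 - 1) = √(-3) = I*√3)
R(F) = 4 + (3 + F)*(F + I*√3)/8 (R(F) = 4 + ((F + 3)*(F + I*√3))/8 = 4 + ((3 + F)*(F + I*√3))/8 = 4 + (3 + F)*(F + I*√3)/8)
21 + (R(3) + 4)*(-2) = 21 + ((4 + (⅛)*3² + (3/8)*3 + 3*I*√3/8 + (⅛)*I*3*√3) + 4)*(-2) = 21 + ((4 + (⅛)*9 + 9/8 + 3*I*√3/8 + 3*I*√3/8) + 4)*(-2) = 21 + ((4 + 9/8 + 9/8 + 3*I*√3/8 + 3*I*√3/8) + 4)*(-2) = 21 + ((25/4 + 3*I*√3/4) + 4)*(-2) = 21 + (41/4 + 3*I*√3/4)*(-2) = 21 + (-41/2 - 3*I*√3/2) = ½ - 3*I*√3/2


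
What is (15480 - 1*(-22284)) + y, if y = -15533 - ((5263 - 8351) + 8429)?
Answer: 16890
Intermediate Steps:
y = -20874 (y = -15533 - (-3088 + 8429) = -15533 - 1*5341 = -15533 - 5341 = -20874)
(15480 - 1*(-22284)) + y = (15480 - 1*(-22284)) - 20874 = (15480 + 22284) - 20874 = 37764 - 20874 = 16890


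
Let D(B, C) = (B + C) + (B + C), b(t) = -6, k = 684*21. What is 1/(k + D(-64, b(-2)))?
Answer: 1/14224 ≈ 7.0304e-5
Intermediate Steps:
k = 14364
D(B, C) = 2*B + 2*C
1/(k + D(-64, b(-2))) = 1/(14364 + (2*(-64) + 2*(-6))) = 1/(14364 + (-128 - 12)) = 1/(14364 - 140) = 1/14224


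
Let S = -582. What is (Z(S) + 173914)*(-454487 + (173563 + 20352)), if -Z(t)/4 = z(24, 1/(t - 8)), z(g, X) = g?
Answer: -45292103896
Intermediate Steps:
Z(t) = -96 (Z(t) = -4*24 = -96)
(Z(S) + 173914)*(-454487 + (173563 + 20352)) = (-96 + 173914)*(-454487 + (173563 + 20352)) = 173818*(-454487 + 193915) = 173818*(-260572) = -45292103896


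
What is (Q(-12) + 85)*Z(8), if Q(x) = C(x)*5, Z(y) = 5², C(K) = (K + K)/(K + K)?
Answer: 2250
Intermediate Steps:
C(K) = 1 (C(K) = (2*K)/((2*K)) = (2*K)*(1/(2*K)) = 1)
Z(y) = 25
Q(x) = 5 (Q(x) = 1*5 = 5)
(Q(-12) + 85)*Z(8) = (5 + 85)*25 = 90*25 = 2250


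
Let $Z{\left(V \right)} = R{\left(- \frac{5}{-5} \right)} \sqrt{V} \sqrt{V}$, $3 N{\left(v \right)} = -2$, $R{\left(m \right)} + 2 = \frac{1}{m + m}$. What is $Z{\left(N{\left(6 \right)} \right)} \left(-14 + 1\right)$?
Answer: $-13$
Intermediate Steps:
$R{\left(m \right)} = -2 + \frac{1}{2 m}$ ($R{\left(m \right)} = -2 + \frac{1}{m + m} = -2 + \frac{1}{2 m}$)
$N{\left(v \right)} = - \frac{2}{3}$ ($N{\left(v \right)} = \frac{1}{3} \left(-2\right) = - \frac{2}{3}$)
$Z{\left(V \right)} = - \frac{3 V}{2}$ ($Z{\left(V \right)} = \left(-2 + \frac{1}{2 \left(- \frac{5}{-5}\right)}\right) \sqrt{V} \sqrt{V} = \left(-2 + \frac{1}{2 \left(\left(-5\right) \left(- \frac{1}{5}\right)\right)}\right) \sqrt{V} \sqrt{V} = \left(-2 + \frac{1}{2 \cdot 1}\right) \sqrt{V} \sqrt{V} = \left(-2 + \frac{1}{2} \cdot 1\right) \sqrt{V} \sqrt{V} = \left(-2 + \frac{1}{2}\right) \sqrt{V} \sqrt{V} = - \frac{3 \sqrt{V}}{2} \sqrt{V} = - \frac{3 V}{2}$)
$Z{\left(N{\left(6 \right)} \right)} \left(-14 + 1\right) = \left(- \frac{3}{2}\right) \left(- \frac{2}{3}\right) \left(-14 + 1\right) = 1 \left(-13\right) = -13$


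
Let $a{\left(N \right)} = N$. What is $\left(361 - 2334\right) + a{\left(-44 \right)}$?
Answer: $-2017$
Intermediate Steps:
$\left(361 - 2334\right) + a{\left(-44 \right)} = \left(361 - 2334\right) - 44 = -1973 - 44 = -2017$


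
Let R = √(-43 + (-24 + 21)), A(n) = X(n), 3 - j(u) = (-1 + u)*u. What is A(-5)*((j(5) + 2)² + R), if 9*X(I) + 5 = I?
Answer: -250 - 10*I*√46/9 ≈ -250.0 - 7.5359*I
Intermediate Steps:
j(u) = 3 - u*(-1 + u) (j(u) = 3 - (-1 + u)*u = 3 - u*(-1 + u))
X(I) = -5/9 + I/9
A(n) = -5/9 + n/9
R = I*√46 (R = √(-43 - 3) = √(-46) = I*√46 ≈ 6.7823*I)
A(-5)*((j(5) + 2)² + R) = (-5/9 + (⅑)*(-5))*(((3 + 5 - 1*5²) + 2)² + I*√46) = (-5/9 - 5/9)*(((3 + 5 - 1*25) + 2)² + I*√46) = -10*(((3 + 5 - 25) + 2)² + I*√46)/9 = -10*((-17 + 2)² + I*√46)/9 = -10*((-15)² + I*√46)/9 = -10*(225 + I*√46)/9 = -250 - 10*I*√46/9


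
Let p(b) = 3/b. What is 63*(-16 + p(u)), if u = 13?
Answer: -12915/13 ≈ -993.46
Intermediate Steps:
63*(-16 + p(u)) = 63*(-16 + 3/13) = 63*(-205/13) = -12915/13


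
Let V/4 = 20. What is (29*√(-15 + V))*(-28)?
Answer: -812*√65 ≈ -6546.6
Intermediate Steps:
V = 80 (V = 4*20 = 80)
(29*√(-15 + V))*(-28) = (29*√(-15 + 80))*(-28) = (29*√65)*(-28) = -812*√65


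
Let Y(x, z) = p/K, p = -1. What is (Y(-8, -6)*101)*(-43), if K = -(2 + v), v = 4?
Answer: -4343/6 ≈ -723.83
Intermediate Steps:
K = -6 (K = -(2 + 4) = -1*6 = -6)
Y(x, z) = 1/6 (Y(x, z) = -1/(-6) = -1*(-1/6) = 1/6)
(Y(-8, -6)*101)*(-43) = ((1/6)*101)*(-43) = (101/6)*(-43) = -4343/6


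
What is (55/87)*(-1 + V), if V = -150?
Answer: -8305/87 ≈ -95.460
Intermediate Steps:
(55/87)*(-1 + V) = (55/87)*(-1 - 150) = (55*(1/87))*(-151) = (55/87)*(-151) = -8305/87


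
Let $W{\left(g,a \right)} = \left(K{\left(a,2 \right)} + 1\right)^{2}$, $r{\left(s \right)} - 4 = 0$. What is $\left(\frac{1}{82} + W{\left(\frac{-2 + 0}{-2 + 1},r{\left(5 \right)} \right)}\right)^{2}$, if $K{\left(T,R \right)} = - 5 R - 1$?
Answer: $\frac{67256401}{6724} \approx 10002.0$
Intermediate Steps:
$r{\left(s \right)} = 4$ ($r{\left(s \right)} = 4 + 0 = 4$)
$K{\left(T,R \right)} = -1 - 5 R$
$W{\left(g,a \right)} = 100$ ($W{\left(g,a \right)} = \left(\left(-1 - 10\right) + 1\right)^{2} = \left(-11 + 1\right)^{2} = \left(-10\right)^{2} = 100$)
$\left(\frac{1}{82} + W{\left(\frac{-2 + 0}{-2 + 1},r{\left(5 \right)} \right)}\right)^{2} = \left(\frac{1}{82} + 100\right)^{2} = \left(\frac{8201}{82}\right)^{2} = \frac{67256401}{6724}$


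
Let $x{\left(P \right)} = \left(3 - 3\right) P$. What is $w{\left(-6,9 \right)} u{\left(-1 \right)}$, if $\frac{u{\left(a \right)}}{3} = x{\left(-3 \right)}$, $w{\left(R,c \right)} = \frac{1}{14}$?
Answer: $0$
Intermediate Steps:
$x{\left(P \right)} = 0$ ($x{\left(P \right)} = 0 P = 0$)
$w{\left(R,c \right)} = \frac{1}{14}$
$u{\left(a \right)} = 0$ ($u{\left(a \right)} = 3 \cdot 0 = 0$)
$w{\left(-6,9 \right)} u{\left(-1 \right)} = \frac{1}{14} \cdot 0 = 0$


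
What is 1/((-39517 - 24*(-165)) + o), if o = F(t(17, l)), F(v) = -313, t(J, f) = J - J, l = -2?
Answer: -1/35870 ≈ -2.7878e-5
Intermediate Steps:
t(J, f) = 0
o = -313
1/((-39517 - 24*(-165)) + o) = 1/((-39517 - 24*(-165)) - 313) = 1/((-39517 - 1*(-3960)) - 313) = 1/((-39517 + 3960) - 313) = 1/(-35557 - 313) = 1/(-35870) = -1/35870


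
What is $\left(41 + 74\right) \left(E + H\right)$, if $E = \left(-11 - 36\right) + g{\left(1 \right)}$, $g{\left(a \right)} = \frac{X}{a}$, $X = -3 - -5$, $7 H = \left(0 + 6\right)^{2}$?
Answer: $- \frac{32085}{7} \approx -4583.6$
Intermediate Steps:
$H = \frac{36}{7}$ ($H = \frac{\left(0 + 6\right)^{2}}{7} = \frac{6^{2}}{7} = \frac{1}{7} \cdot 36 = \frac{36}{7} \approx 5.1429$)
$X = 2$ ($X = -3 + 5 = 2$)
$g{\left(a \right)} = \frac{2}{a}$
$E = -45$ ($E = \left(-11 - 36\right) + \frac{2}{1} = -47 + 2 \cdot 1 = -47 + 2 = -45$)
$\left(41 + 74\right) \left(E + H\right) = \left(41 + 74\right) \left(-45 + \frac{36}{7}\right) = 115 \left(- \frac{279}{7}\right) = - \frac{32085}{7}$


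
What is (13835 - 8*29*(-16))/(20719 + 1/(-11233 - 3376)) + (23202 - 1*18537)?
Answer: 1412276597673/302683870 ≈ 4665.8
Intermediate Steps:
(13835 - 8*29*(-16))/(20719 + 1/(-11233 - 3376)) + (23202 - 1*18537) = (13835 - 232*(-16))/(20719 + 1/(-14609)) + (23202 - 18537) = (13835 + 3712)/(20719 - 1/14609) + 4665 = 17547/(302683870/14609) + 4665 = 17547*(14609/302683870) + 4665 = 256344123/302683870 + 4665 = 1412276597673/302683870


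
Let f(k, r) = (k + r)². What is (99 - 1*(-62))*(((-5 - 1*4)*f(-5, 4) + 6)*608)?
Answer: -293664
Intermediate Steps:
(99 - 1*(-62))*(((-5 - 1*4)*f(-5, 4) + 6)*608) = (99 - 1*(-62))*(((-5 - 1*4)*(-5 + 4)² + 6)*608) = (99 + 62)*(((-5 - 4)*(-1)² + 6)*608) = 161*((-9*1 + 6)*608) = 161*((-9 + 6)*608) = 161*(-3*608) = 161*(-1824) = -293664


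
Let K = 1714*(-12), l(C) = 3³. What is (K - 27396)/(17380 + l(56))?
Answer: -47964/17407 ≈ -2.7554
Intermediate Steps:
l(C) = 27
K = -20568
(K - 27396)/(17380 + l(56)) = (-20568 - 27396)/(17380 + 27) = -47964/17407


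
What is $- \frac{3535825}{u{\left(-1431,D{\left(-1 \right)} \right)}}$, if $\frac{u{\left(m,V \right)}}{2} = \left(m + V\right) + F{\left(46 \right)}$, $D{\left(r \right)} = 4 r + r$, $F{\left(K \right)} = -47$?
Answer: $\frac{3535825}{2966} \approx 1192.1$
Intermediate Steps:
$D{\left(r \right)} = 5 r$
$u{\left(m,V \right)} = -94 + 2 V + 2 m$ ($u{\left(m,V \right)} = 2 \left(\left(m + V\right) - 47\right) = 2 \left(\left(V + m\right) - 47\right) = 2 \left(-47 + V + m\right) = -94 + 2 V + 2 m$)
$- \frac{3535825}{u{\left(-1431,D{\left(-1 \right)} \right)}} = - \frac{3535825}{-94 + 2 \cdot 5 \left(-1\right) + 2 \left(-1431\right)} = - \frac{3535825}{-94 + 2 \left(-5\right) - 2862} = - \frac{3535825}{-94 - 10 - 2862} = - \frac{3535825}{-2966} = \left(-3535825\right) \left(- \frac{1}{2966}\right) = \frac{3535825}{2966}$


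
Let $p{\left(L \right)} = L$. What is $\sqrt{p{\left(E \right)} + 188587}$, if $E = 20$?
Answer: $\sqrt{188607} \approx 434.29$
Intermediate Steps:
$\sqrt{p{\left(E \right)} + 188587} = \sqrt{20 + 188587} = \sqrt{188607}$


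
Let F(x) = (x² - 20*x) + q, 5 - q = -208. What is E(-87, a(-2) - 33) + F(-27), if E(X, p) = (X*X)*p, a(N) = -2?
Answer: -263433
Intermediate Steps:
q = 213 (q = 5 - 1*(-208) = 5 + 208 = 213)
F(x) = 213 + x² - 20*x (F(x) = (x² - 20*x) + 213 = 213 + x² - 20*x)
E(X, p) = p*X² (E(X, p) = X²*p = p*X²)
E(-87, a(-2) - 33) + F(-27) = (-2 - 33)*(-87)² + (213 + (-27)² - 20*(-27)) = -35*7569 + (213 + 729 + 540) = -264915 + 1482 = -263433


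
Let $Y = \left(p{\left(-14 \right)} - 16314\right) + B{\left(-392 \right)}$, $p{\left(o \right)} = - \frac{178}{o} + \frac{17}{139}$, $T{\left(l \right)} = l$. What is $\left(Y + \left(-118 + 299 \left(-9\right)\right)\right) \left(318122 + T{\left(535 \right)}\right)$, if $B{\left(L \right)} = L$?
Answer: $- \frac{6046709362485}{973} \approx -6.2145 \cdot 10^{9}$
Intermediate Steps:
$p{\left(o \right)} = \frac{17}{139} - \frac{178}{o}$ ($p{\left(o \right)} = - \frac{178}{o} + 17 \cdot \frac{1}{139} = - \frac{178}{o} + \frac{17}{139} = \frac{17}{139} - \frac{178}{o}$)
$Y = - \frac{16242448}{973}$ ($Y = \left(\left(\frac{17}{139} - \frac{178}{-14}\right) - 16314\right) - 392 = \left(\left(\frac{17}{139} - - \frac{89}{7}\right) - 16314\right) - 392 = \left(\left(\frac{17}{139} + \frac{89}{7}\right) - 16314\right) - 392 = \left(\frac{12490}{973} - 16314\right) - 392 = - \frac{15861032}{973} - 392 = - \frac{16242448}{973} \approx -16693.0$)
$\left(Y + \left(-118 + 299 \left(-9\right)\right)\right) \left(318122 + T{\left(535 \right)}\right) = \left(- \frac{16242448}{973} + \left(-118 + 299 \left(-9\right)\right)\right) \left(318122 + 535\right) = \left(- \frac{16242448}{973} - 2809\right) 318657 = \left(- \frac{18975605}{973}\right) 318657 = - \frac{6046709362485}{973}$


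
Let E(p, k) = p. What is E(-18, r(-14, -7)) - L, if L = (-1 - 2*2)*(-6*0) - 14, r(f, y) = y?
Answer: -4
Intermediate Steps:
L = -14 (L = (-1 - 4)*0 - 14 = -5*0 - 14 = 0 - 14 = -14)
E(-18, r(-14, -7)) - L = -18 - 1*(-14) = -18 + 14 = -4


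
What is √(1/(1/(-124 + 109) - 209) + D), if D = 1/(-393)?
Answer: I*√3549183/22008 ≈ 0.085602*I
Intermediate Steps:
D = -1/393 ≈ -0.0025445
√(1/(1/(-124 + 109) - 209) + D) = √(1/(1/(-124 + 109) - 209) - 1/393) = √(1/(1/(-15) - 209) - 1/393) = √(1/(-1/15 - 209) - 1/393) = √(1/(-3136/15) - 1/393) = √(-15/3136 - 1/393) = √(-9031/1232448) = I*√3549183/22008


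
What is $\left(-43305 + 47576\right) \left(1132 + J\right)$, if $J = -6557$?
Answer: $-23170175$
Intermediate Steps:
$\left(-43305 + 47576\right) \left(1132 + J\right) = \left(-43305 + 47576\right) \left(1132 - 6557\right) = 4271 \left(-5425\right) = -23170175$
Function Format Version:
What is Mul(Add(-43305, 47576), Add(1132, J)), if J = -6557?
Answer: -23170175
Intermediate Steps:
Mul(Add(-43305, 47576), Add(1132, J)) = Mul(Add(-43305, 47576), Add(1132, -6557)) = Mul(4271, -5425) = -23170175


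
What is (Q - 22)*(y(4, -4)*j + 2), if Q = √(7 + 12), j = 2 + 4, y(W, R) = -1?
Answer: 88 - 4*√19 ≈ 70.564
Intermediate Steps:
j = 6
Q = √19 ≈ 4.3589
(Q - 22)*(y(4, -4)*j + 2) = (√19 - 22)*(-1*6 + 2) = (-22 + √19)*(-6 + 2) = (-22 + √19)*(-4) = 88 - 4*√19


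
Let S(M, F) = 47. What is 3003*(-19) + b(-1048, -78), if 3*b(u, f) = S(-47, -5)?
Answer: -171124/3 ≈ -57041.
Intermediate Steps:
b(u, f) = 47/3 (b(u, f) = (1/3)*47 = 47/3)
3003*(-19) + b(-1048, -78) = 3003*(-19) + 47/3 = -57057 + 47/3 = -171124/3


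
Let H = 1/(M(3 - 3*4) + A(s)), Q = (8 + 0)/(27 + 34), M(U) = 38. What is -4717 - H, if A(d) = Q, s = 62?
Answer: -10971803/2326 ≈ -4717.0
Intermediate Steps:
Q = 8/61 ≈ 0.13115
A(d) = 8/61
H = 61/2326 (H = 1/(38 + 8/61) = 1/(2326/61) = 61/2326 ≈ 0.026225)
-4717 - H = -4717 - 1*61/2326 = -4717 - 61/2326 = -10971803/2326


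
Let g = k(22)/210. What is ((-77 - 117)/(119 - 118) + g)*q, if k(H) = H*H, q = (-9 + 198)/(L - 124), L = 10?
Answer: 30192/95 ≈ 317.81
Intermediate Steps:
q = -63/38 (q = (-9 + 198)/(10 - 124) = 189/(-114) = 189*(-1/114) = -63/38 ≈ -1.6579)
k(H) = H²
g = 242/105 (g = 22²/210 = 484*(1/210) = 242/105 ≈ 2.3048)
((-77 - 117)/(119 - 118) + g)*q = ((-77 - 117)/(119 - 118) + 242/105)*(-63/38) = (-194/1 + 242/105)*(-63/38) = (-194*1 + 242/105)*(-63/38) = (-194 + 242/105)*(-63/38) = -20128/105*(-63/38) = 30192/95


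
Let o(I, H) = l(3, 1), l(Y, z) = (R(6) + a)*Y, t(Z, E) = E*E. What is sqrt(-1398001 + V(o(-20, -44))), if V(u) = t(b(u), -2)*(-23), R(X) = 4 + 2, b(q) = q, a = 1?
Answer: I*sqrt(1398093) ≈ 1182.4*I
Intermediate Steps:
t(Z, E) = E**2
R(X) = 6
l(Y, z) = 7*Y (l(Y, z) = (6 + 1)*Y = 7*Y)
o(I, H) = 21 (o(I, H) = 7*3 = 21)
V(u) = -92 (V(u) = (-2)**2*(-23) = 4*(-23) = -92)
sqrt(-1398001 + V(o(-20, -44))) = sqrt(-1398001 - 92) = sqrt(-1398093) = I*sqrt(1398093)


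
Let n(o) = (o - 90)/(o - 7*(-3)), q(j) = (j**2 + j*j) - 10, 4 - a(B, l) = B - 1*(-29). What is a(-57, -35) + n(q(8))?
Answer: 4476/139 ≈ 32.201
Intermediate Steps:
a(B, l) = -25 - B (a(B, l) = 4 - (B - 1*(-29)) = 4 - (B + 29) = 4 - (29 + B) = 4 + (-29 - B) = -25 - B)
q(j) = -10 + 2*j**2 (q(j) = (j**2 + j**2) - 10 = 2*j**2 - 10 = -10 + 2*j**2)
n(o) = (-90 + o)/(21 + o) (n(o) = (-90 + o)/(o + 21) = (-90 + o)/(21 + o))
a(-57, -35) + n(q(8)) = (-25 - 1*(-57)) + (-90 + (-10 + 2*8**2))/(21 + (-10 + 2*8**2)) = (-25 + 57) + (-90 + (-10 + 2*64))/(21 + (-10 + 2*64)) = 32 + (-90 + (-10 + 128))/(21 + (-10 + 128)) = 32 + (-90 + 118)/(21 + 118) = 32 + 28/139 = 4476/139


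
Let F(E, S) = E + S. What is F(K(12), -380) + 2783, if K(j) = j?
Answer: 2415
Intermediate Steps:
F(K(12), -380) + 2783 = (12 - 380) + 2783 = -368 + 2783 = 2415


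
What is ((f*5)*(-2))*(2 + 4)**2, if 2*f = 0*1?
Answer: 0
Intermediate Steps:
f = 0 (f = (0*1)/2 = (1/2)*0 = 0)
((f*5)*(-2))*(2 + 4)**2 = ((0*5)*(-2))*(2 + 4)**2 = (0*(-2))*6**2 = 0*36 = 0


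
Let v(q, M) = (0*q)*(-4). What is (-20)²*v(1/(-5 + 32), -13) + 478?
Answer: 478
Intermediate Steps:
v(q, M) = 0 (v(q, M) = 0*(-4) = 0)
(-20)²*v(1/(-5 + 32), -13) + 478 = (-20)²*0 + 478 = 400*0 + 478 = 0 + 478 = 478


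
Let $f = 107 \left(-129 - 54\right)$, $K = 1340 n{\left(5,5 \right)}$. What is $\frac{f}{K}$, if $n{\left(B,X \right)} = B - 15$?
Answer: $\frac{19581}{13400} \approx 1.4613$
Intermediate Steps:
$n{\left(B,X \right)} = -15 + B$ ($n{\left(B,X \right)} = B - 15 = -15 + B$)
$K = -13400$ ($K = 1340 \left(-15 + 5\right) = 1340 \left(-10\right) = -13400$)
$f = -19581$ ($f = 107 \left(-183\right) = -19581$)
$\frac{f}{K} = - \frac{19581}{-13400} = \left(-19581\right) \left(- \frac{1}{13400}\right) = \frac{19581}{13400}$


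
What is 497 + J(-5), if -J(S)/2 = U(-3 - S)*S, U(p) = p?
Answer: 517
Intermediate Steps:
J(S) = -2*S*(-3 - S) (J(S) = -2*(-3 - S)*S = -2*S*(-3 - S))
497 + J(-5) = 497 + 2*(-5)*(3 - 5) = 497 + 2*(-5)*(-2) = 497 + 20 = 517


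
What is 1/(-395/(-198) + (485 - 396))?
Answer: 198/18017 ≈ 0.010990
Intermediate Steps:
1/(-395/(-198) + (485 - 396)) = 1/(-395*(-1/198) + 89) = 1/(395/198 + 89) = 1/(18017/198) = 198/18017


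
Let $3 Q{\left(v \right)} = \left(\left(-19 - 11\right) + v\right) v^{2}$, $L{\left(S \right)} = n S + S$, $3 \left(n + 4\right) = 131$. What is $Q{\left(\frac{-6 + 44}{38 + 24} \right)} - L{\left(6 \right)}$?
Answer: $- \frac{22135883}{89373} \approx -247.68$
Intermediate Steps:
$n = \frac{119}{3}$ ($n = -4 + \frac{1}{3} \cdot 131 = -4 + \frac{131}{3} = \frac{119}{3} \approx 39.667$)
$L{\left(S \right)} = \frac{122 S}{3}$ ($L{\left(S \right)} = \frac{119 S}{3} + S = \frac{122 S}{3}$)
$Q{\left(v \right)} = \frac{v^{2} \left(-30 + v\right)}{3}$ ($Q{\left(v \right)} = \frac{\left(\left(-19 - 11\right) + v\right) v^{2}}{3} = \frac{\left(-30 + v\right) v^{2}}{3} = \frac{v^{2} \left(-30 + v\right)}{3}$)
$Q{\left(\frac{-6 + 44}{38 + 24} \right)} - L{\left(6 \right)} = \frac{\left(\frac{-6 + 44}{38 + 24}\right)^{2} \left(-30 + \frac{-6 + 44}{38 + 24}\right)}{3} - \frac{122}{3} \cdot 6 = \frac{\left(\frac{38}{62}\right)^{2} \left(-30 + \frac{38}{62}\right)}{3} - 244 = \frac{\left(38 \cdot \frac{1}{62}\right)^{2} \left(-30 + 38 \cdot \frac{1}{62}\right)}{3} - 244 = \frac{\left(\frac{19}{31}\right)^{2} \left(-30 + \frac{19}{31}\right)}{3} - 244 = \frac{1}{3} \cdot \frac{361}{961} \left(- \frac{911}{31}\right) - 244 = - \frac{328871}{89373} - 244 = - \frac{22135883}{89373}$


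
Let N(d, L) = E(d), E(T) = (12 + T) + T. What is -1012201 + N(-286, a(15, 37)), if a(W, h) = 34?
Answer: -1012761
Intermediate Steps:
E(T) = 12 + 2*T
N(d, L) = 12 + 2*d
-1012201 + N(-286, a(15, 37)) = -1012201 + (12 + 2*(-286)) = -1012201 + (12 - 572) = -1012201 - 560 = -1012761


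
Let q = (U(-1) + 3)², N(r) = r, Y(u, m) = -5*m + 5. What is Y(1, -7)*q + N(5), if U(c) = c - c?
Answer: 365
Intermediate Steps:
U(c) = 0
Y(u, m) = 5 - 5*m
q = 9 (q = (0 + 3)² = 3² = 9)
Y(1, -7)*q + N(5) = (5 - 5*(-7))*9 + 5 = (5 + 35)*9 + 5 = 40*9 + 5 = 360 + 5 = 365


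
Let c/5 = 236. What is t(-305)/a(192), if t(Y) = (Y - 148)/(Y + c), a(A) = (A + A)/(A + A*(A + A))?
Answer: -4983/50 ≈ -99.660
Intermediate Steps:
c = 1180 (c = 5*236 = 1180)
a(A) = 2*A/(A + 2*A²) (a(A) = (2*A)/(A + A*(2*A)) = (2*A)/(A + 2*A²) = 2*A/(A + 2*A²))
t(Y) = (-148 + Y)/(1180 + Y) (t(Y) = (Y - 148)/(Y + 1180) = (-148 + Y)/(1180 + Y))
t(-305)/a(192) = ((-148 - 305)/(1180 - 305))/((2/(1 + 2*192))) = (-453/875)/((2/(1 + 384))) = ((1/875)*(-453))/((2/385)) = -453/(875*(2*(1/385))) = -453/(875*2/385) = -453/875*385/2 = -4983/50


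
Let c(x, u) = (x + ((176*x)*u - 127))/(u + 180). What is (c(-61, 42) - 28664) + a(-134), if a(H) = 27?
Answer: -3404257/111 ≈ -30669.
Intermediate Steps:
c(x, u) = (-127 + x + 176*u*x)/(180 + u) (c(x, u) = (x + (176*u*x - 127))/(180 + u) = (x + (-127 + 176*u*x))/(180 + u) = (-127 + x + 176*u*x)/(180 + u))
(c(-61, 42) - 28664) + a(-134) = ((-127 - 61 + 176*42*(-61))/(180 + 42) - 28664) + 27 = ((-127 - 61 - 450912)/222 - 28664) + 27 = ((1/222)*(-451100) - 28664) + 27 = (-225550/111 - 28664) + 27 = -3407254/111 + 27 = -3404257/111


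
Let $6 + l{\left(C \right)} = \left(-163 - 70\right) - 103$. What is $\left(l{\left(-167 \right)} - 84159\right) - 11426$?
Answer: $-95927$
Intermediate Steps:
$l{\left(C \right)} = -342$ ($l{\left(C \right)} = -6 - 336 = -342$)
$\left(l{\left(-167 \right)} - 84159\right) - 11426 = \left(-342 - 84159\right) - 11426 = -84501 - 11426 = -95927$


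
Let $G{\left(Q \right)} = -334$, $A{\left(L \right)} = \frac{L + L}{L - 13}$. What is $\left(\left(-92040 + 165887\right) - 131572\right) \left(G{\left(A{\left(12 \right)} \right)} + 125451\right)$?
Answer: $-7222378825$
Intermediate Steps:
$A{\left(L \right)} = \frac{2 L}{-13 + L}$
$\left(\left(-92040 + 165887\right) - 131572\right) \left(G{\left(A{\left(12 \right)} \right)} + 125451\right) = \left(\left(-92040 + 165887\right) - 131572\right) \left(-334 + 125451\right) = \left(73847 - 131572\right) 125117 = \left(-57725\right) 125117 = -7222378825$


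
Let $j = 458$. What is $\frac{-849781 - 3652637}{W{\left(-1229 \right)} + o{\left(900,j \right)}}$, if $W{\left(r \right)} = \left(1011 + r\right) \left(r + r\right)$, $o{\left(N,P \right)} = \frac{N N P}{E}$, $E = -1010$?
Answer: $- \frac{227372109}{8511122} \approx -26.715$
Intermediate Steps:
$o{\left(N,P \right)} = - \frac{P N^{2}}{1010}$ ($o{\left(N,P \right)} = \frac{N N P}{-1010} = N^{2} P \left(- \frac{1}{1010}\right) = P N^{2} \left(- \frac{1}{1010}\right) = - \frac{P N^{2}}{1010}$)
$W{\left(r \right)} = 2 r \left(1011 + r\right)$ ($W{\left(r \right)} = \left(1011 + r\right) 2 r = 2 r \left(1011 + r\right)$)
$\frac{-849781 - 3652637}{W{\left(-1229 \right)} + o{\left(900,j \right)}} = \frac{-849781 - 3652637}{2 \left(-1229\right) \left(1011 - 1229\right) - \frac{229 \cdot 900^{2}}{505}} = - \frac{4502418}{2 \left(-1229\right) \left(-218\right) - \frac{229}{505} \cdot 810000} = - \frac{4502418}{535844 - \frac{37098000}{101}} = - \frac{4502418}{\frac{17022244}{101}} = \left(-4502418\right) \frac{101}{17022244} = - \frac{227372109}{8511122}$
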